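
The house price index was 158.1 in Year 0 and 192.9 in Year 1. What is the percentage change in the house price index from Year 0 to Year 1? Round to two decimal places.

Change = (192.9 − 158.1) / 158.1 × 100
       = 34.8 / 158.1 × 100 = 22.0114%

22.01%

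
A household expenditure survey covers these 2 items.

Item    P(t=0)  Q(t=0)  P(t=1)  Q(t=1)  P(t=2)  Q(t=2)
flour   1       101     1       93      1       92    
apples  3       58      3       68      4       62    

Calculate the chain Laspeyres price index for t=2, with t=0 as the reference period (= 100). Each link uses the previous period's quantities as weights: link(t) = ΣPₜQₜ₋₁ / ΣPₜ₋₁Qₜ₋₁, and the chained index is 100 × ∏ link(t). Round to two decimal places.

122.90

Link t=0→t=1:
ΣP(t=1)Q(t=0) = 1×101 + 3×58 = 101 + 174 = 275
ΣP(t=0)Q(t=0) = 1×101 + 3×58 = 101 + 174 = 275
link = 275/275 = 1.000000
Link t=1→t=2:
ΣP(t=2)Q(t=1) = 1×93 + 4×68 = 93 + 272 = 365
ΣP(t=1)Q(t=1) = 1×93 + 3×68 = 93 + 204 = 297
link = 365/297 = 1.228956
Chained index = 100 × 1.000000 × 1.228956 = 122.8956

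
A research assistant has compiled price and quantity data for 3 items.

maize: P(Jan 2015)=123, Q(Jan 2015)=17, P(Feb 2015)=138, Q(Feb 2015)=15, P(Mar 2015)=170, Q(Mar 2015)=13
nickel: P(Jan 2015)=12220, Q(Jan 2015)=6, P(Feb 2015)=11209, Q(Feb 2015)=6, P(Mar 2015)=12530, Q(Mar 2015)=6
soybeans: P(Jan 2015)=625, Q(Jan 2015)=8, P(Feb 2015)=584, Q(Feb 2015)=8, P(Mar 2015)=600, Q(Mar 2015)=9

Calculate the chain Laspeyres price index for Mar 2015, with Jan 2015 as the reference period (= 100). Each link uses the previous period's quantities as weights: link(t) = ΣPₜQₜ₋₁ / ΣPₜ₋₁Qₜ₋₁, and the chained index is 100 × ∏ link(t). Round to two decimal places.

Link Jan 2015→Feb 2015:
ΣP(Feb 2015)Q(Jan 2015) = 138×17 + 11209×6 + 584×8 = 2346 + 67254 + 4672 = 74272
ΣP(Jan 2015)Q(Jan 2015) = 123×17 + 12220×6 + 625×8 = 2091 + 73320 + 5000 = 80411
link = 74272/80411 = 0.923655
Link Feb 2015→Mar 2015:
ΣP(Mar 2015)Q(Feb 2015) = 170×15 + 12530×6 + 600×8 = 2550 + 75180 + 4800 = 82530
ΣP(Feb 2015)Q(Feb 2015) = 138×15 + 11209×6 + 584×8 = 2070 + 67254 + 4672 = 73996
link = 82530/73996 = 1.115331
Chained index = 100 × 0.923655 × 1.115331 = 103.0180

103.02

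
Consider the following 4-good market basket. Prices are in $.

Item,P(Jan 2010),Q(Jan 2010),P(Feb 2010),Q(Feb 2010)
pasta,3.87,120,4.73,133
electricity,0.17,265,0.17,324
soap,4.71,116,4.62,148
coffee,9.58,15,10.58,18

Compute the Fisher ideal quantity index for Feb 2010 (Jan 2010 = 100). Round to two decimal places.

119.60

Laspeyres component (base-period weights):
ΣP(Jan 2010)Q(Feb 2010) = 3.87×133 + 0.17×324 + 4.71×148 + 9.58×18 = 514.71 + 55.08 + 697.08 + 172.44 = 1439.31
ΣP(Jan 2010)Q(Jan 2010) = 3.87×120 + 0.17×265 + 4.71×116 + 9.58×15 = 464.4 + 45.05 + 546.36 + 143.7 = 1199.51
L = 1439.31 / 1199.51 × 100 = 119.9915
Paasche component (current-period weights):
ΣP(Feb 2010)Q(Feb 2010) = 4.73×133 + 0.17×324 + 4.62×148 + 10.58×18 = 629.09 + 55.08 + 683.76 + 190.44 = 1558.37
ΣP(Feb 2010)Q(Jan 2010) = 4.73×120 + 0.17×265 + 4.62×116 + 10.58×15 = 567.6 + 45.05 + 535.92 + 158.7 = 1307.27
P = 1558.37 / 1307.27 × 100 = 119.2080
Fisher = √(L × P) = √(119.9915 × 119.2080) = 119.5991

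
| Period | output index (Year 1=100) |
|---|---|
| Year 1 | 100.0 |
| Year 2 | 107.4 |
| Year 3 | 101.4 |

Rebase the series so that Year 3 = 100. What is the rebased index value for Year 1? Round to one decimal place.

Rebased(Year 1) = 100.0 / 101.4 × 100 = 98.6193

98.6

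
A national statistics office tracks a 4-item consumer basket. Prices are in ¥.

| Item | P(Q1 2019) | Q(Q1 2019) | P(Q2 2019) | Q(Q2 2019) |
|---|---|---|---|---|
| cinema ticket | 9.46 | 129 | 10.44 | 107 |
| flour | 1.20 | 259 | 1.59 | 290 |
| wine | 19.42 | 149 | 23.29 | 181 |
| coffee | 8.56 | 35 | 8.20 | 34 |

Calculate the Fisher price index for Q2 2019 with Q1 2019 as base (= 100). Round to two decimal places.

Laspeyres component (base-period weights):
ΣP(Q2 2019)Q(Q1 2019) = 10.44×129 + 1.59×259 + 23.29×149 + 8.20×35 = 1346.76 + 411.81 + 3470.21 + 287 = 5515.78
ΣP(Q1 2019)Q(Q1 2019) = 9.46×129 + 1.20×259 + 19.42×149 + 8.56×35 = 1220.34 + 310.8 + 2893.58 + 299.6 = 4724.32
L = 5515.78 / 4724.32 × 100 = 116.7529
Paasche component (current-period weights):
ΣP(Q2 2019)Q(Q2 2019) = 10.44×107 + 1.59×290 + 23.29×181 + 8.20×34 = 1117.08 + 461.1 + 4215.49 + 278.8 = 6072.47
ΣP(Q1 2019)Q(Q2 2019) = 9.46×107 + 1.20×290 + 19.42×181 + 8.56×34 = 1012.22 + 348 + 3515.02 + 291.04 = 5166.28
P = 6072.47 / 5166.28 × 100 = 117.5405
Fisher = √(L × P) = √(116.7529 × 117.5405) = 117.1460

117.15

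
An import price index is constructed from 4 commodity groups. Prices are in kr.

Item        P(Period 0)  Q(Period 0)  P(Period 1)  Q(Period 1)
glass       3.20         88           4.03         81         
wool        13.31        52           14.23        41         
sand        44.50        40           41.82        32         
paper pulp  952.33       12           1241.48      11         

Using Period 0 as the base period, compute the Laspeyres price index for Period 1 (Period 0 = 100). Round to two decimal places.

Laspeyres price index uses base-period quantities as weights.
ΣP(Period 1)·Q(Period 0) = 4.03×88 + 14.23×52 + 41.82×40 + 1241.48×12 = 354.64 + 739.96 + 1672.8 + 14897.76 = 17665.16
ΣP(Period 0)·Q(Period 0) = 3.20×88 + 13.31×52 + 44.50×40 + 952.33×12 = 281.6 + 692.12 + 1780 + 11427.96 = 14181.68
Index = 17665.16 / 14181.68 × 100 = 124.5632

124.56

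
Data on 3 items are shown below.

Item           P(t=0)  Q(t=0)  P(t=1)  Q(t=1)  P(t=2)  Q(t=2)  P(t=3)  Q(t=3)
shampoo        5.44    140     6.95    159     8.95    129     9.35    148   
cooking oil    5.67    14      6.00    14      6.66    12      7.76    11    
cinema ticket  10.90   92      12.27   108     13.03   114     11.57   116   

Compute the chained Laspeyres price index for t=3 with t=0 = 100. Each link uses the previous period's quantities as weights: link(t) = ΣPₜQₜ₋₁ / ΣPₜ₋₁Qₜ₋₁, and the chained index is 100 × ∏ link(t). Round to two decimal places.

132.70

Link t=0→t=1:
ΣP(t=1)Q(t=0) = 6.95×140 + 6.00×14 + 12.27×92 = 973 + 84 + 1128.84 = 2185.84
ΣP(t=0)Q(t=0) = 5.44×140 + 5.67×14 + 10.90×92 = 761.6 + 79.38 + 1002.8 = 1843.78
link = 2185.84/1843.78 = 1.185521
Link t=1→t=2:
ΣP(t=2)Q(t=1) = 8.95×159 + 6.66×14 + 13.03×108 = 1423.05 + 93.24 + 1407.24 = 2923.53
ΣP(t=1)Q(t=1) = 6.95×159 + 6.00×14 + 12.27×108 = 1105.05 + 84 + 1325.16 = 2514.21
link = 2923.53/2514.21 = 1.162803
Link t=2→t=3:
ΣP(t=3)Q(t=2) = 9.35×129 + 7.76×12 + 11.57×114 = 1206.15 + 93.12 + 1318.98 = 2618.25
ΣP(t=2)Q(t=2) = 8.95×129 + 6.66×12 + 13.03×114 = 1154.55 + 79.92 + 1485.42 = 2719.89
link = 2618.25/2719.89 = 0.962631
Chained index = 100 × 1.185521 × 1.162803 × 0.962631 = 132.7013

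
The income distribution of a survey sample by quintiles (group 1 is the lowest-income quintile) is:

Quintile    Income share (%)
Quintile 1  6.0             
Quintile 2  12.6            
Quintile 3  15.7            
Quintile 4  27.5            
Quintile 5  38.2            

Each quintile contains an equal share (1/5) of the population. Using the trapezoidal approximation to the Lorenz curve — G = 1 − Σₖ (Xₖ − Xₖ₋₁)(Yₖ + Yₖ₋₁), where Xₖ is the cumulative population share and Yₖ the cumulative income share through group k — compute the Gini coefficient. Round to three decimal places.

Cumulative income shares Yₖ: 0.0600, 0.1860, 0.3430, 0.6180, 1.0000
Σ (Xₖ−Xₖ₋₁)(Yₖ+Yₖ₋₁) = (1/5)(0.0600+0.0000) + (1/5)(0.1860+0.0600) + (1/5)(0.3430+0.1860) + (1/5)(0.6180+0.3430) + (1/5)(1.0000+0.6180)
  = 0.0120 + 0.0492 + 0.1058 + 0.1922 + 0.3236 = 0.6828
G = 1 − 0.6828 = 0.3172

0.317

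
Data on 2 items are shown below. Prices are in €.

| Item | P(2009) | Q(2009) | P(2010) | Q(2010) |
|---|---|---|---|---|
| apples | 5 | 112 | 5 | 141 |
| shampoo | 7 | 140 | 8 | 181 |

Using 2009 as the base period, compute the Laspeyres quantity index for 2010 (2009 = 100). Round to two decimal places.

128.05

Laspeyres quantity index uses base-period prices as weights.
ΣP(2009)·Q(2010) = 5×141 + 7×181 = 705 + 1267 = 1972
ΣP(2009)·Q(2009) = 5×112 + 7×140 = 560 + 980 = 1540
Index = 1972 / 1540 × 100 = 128.0519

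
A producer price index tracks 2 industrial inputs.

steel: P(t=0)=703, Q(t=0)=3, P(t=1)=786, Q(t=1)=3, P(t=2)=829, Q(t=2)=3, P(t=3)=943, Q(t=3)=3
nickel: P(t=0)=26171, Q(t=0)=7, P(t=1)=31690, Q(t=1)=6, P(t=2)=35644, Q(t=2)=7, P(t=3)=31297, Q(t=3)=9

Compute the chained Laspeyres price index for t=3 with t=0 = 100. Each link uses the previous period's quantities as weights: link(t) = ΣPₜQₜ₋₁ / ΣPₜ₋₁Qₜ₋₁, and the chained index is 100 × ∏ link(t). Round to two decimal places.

119.74

Link t=0→t=1:
ΣP(t=1)Q(t=0) = 786×3 + 31690×7 = 2358 + 221830 = 224188
ΣP(t=0)Q(t=0) = 703×3 + 26171×7 = 2109 + 183197 = 185306
link = 224188/185306 = 1.209826
Link t=1→t=2:
ΣP(t=2)Q(t=1) = 829×3 + 35644×6 = 2487 + 213864 = 216351
ΣP(t=1)Q(t=1) = 786×3 + 31690×6 = 2358 + 190140 = 192498
link = 216351/192498 = 1.123913
Link t=2→t=3:
ΣP(t=3)Q(t=2) = 943×3 + 31297×7 = 2829 + 219079 = 221908
ΣP(t=2)Q(t=2) = 829×3 + 35644×7 = 2487 + 249508 = 251995
link = 221908/251995 = 0.880605
Chained index = 100 × 1.209826 × 1.123913 × 0.880605 = 119.7393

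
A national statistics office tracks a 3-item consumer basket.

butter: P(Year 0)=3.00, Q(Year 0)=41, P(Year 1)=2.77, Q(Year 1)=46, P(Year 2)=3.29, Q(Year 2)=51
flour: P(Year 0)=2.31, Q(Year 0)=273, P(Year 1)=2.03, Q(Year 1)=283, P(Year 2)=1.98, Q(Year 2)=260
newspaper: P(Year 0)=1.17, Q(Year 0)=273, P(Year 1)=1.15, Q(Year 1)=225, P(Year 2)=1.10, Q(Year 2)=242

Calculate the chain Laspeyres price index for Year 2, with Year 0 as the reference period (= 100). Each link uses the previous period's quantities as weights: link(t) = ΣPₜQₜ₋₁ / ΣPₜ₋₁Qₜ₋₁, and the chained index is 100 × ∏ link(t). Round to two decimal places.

91.35

Link Year 0→Year 1:
ΣP(Year 1)Q(Year 0) = 2.77×41 + 2.03×273 + 1.15×273 = 113.57 + 554.19 + 313.95 = 981.71
ΣP(Year 0)Q(Year 0) = 3.00×41 + 2.31×273 + 1.17×273 = 123 + 630.63 + 319.41 = 1073.04
link = 981.71/1073.04 = 0.914887
Link Year 1→Year 2:
ΣP(Year 2)Q(Year 1) = 3.29×46 + 1.98×283 + 1.10×225 = 151.34 + 560.34 + 247.5 = 959.18
ΣP(Year 1)Q(Year 1) = 2.77×46 + 2.03×283 + 1.15×225 = 127.42 + 574.49 + 258.75 = 960.66
link = 959.18/960.66 = 0.998459
Chained index = 100 × 0.914887 × 0.998459 = 91.3477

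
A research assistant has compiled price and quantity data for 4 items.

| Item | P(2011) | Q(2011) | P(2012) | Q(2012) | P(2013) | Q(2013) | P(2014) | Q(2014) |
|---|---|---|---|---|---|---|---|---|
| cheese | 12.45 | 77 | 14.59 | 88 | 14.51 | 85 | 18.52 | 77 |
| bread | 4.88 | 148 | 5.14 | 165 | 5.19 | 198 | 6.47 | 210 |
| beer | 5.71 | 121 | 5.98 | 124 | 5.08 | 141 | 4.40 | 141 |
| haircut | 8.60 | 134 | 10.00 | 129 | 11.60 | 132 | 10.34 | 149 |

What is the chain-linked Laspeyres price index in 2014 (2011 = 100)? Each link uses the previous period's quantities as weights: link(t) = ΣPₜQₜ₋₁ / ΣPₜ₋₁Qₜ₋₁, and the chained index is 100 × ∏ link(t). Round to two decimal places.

123.04

Link 2011→2012:
ΣP(2012)Q(2011) = 14.59×77 + 5.14×148 + 5.98×121 + 10.00×134 = 1123.43 + 760.72 + 723.58 + 1340 = 3947.73
ΣP(2011)Q(2011) = 12.45×77 + 4.88×148 + 5.71×121 + 8.60×134 = 958.65 + 722.24 + 690.91 + 1152.4 = 3524.2
link = 3947.73/3524.2 = 1.120178
Link 2012→2013:
ΣP(2013)Q(2012) = 14.51×88 + 5.19×165 + 5.08×124 + 11.60×129 = 1276.88 + 856.35 + 629.92 + 1496.4 = 4259.55
ΣP(2012)Q(2012) = 14.59×88 + 5.14×165 + 5.98×124 + 10.00×129 = 1283.92 + 848.1 + 741.52 + 1290 = 4163.54
link = 4259.55/4163.54 = 1.023060
Link 2013→2014:
ΣP(2014)Q(2013) = 18.52×85 + 6.47×198 + 4.40×141 + 10.34×132 = 1574.2 + 1281.06 + 620.4 + 1364.88 = 4840.54
ΣP(2013)Q(2013) = 14.51×85 + 5.19×198 + 5.08×141 + 11.60×132 = 1233.35 + 1027.62 + 716.28 + 1531.2 = 4508.45
link = 4840.54/4508.45 = 1.073659
Chained index = 100 × 1.120178 × 1.023060 × 1.073659 = 123.0423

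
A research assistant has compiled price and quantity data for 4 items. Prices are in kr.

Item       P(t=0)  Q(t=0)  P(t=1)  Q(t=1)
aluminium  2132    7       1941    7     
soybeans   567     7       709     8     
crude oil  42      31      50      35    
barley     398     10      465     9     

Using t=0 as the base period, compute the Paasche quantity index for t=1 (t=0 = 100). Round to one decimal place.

Paasche quantity index uses current-period prices as weights.
ΣP(t=1)·Q(t=1) = 1941×7 + 709×8 + 50×35 + 465×9 = 13587 + 5672 + 1750 + 4185 = 25194
ΣP(t=1)·Q(t=0) = 1941×7 + 709×7 + 50×31 + 465×10 = 13587 + 4963 + 1550 + 4650 = 24750
Index = 25194 / 24750 × 100 = 101.7939

101.8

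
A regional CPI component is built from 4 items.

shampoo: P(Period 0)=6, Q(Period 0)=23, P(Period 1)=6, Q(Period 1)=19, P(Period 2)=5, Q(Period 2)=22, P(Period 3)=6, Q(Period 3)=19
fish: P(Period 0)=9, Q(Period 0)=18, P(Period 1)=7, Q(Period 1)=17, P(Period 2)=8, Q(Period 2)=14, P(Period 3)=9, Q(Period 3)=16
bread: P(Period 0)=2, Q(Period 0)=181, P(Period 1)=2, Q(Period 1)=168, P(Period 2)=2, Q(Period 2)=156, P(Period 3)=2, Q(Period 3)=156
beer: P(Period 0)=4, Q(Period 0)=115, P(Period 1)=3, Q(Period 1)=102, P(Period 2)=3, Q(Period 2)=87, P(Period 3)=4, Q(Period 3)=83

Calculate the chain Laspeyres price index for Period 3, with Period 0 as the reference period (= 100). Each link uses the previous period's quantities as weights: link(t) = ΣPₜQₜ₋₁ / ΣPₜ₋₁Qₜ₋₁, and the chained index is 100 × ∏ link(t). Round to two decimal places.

99.70

Link Period 0→Period 1:
ΣP(Period 1)Q(Period 0) = 6×23 + 7×18 + 2×181 + 3×115 = 138 + 126 + 362 + 345 = 971
ΣP(Period 0)Q(Period 0) = 6×23 + 9×18 + 2×181 + 4×115 = 138 + 162 + 362 + 460 = 1122
link = 971/1122 = 0.865419
Link Period 1→Period 2:
ΣP(Period 2)Q(Period 1) = 5×19 + 8×17 + 2×168 + 3×102 = 95 + 136 + 336 + 306 = 873
ΣP(Period 1)Q(Period 1) = 6×19 + 7×17 + 2×168 + 3×102 = 114 + 119 + 336 + 306 = 875
link = 873/875 = 0.997714
Link Period 2→Period 3:
ΣP(Period 3)Q(Period 2) = 6×22 + 9×14 + 2×156 + 4×87 = 132 + 126 + 312 + 348 = 918
ΣP(Period 2)Q(Period 2) = 5×22 + 8×14 + 2×156 + 3×87 = 110 + 112 + 312 + 261 = 795
link = 918/795 = 1.154717
Chained index = 100 × 0.865419 × 0.997714 × 1.154717 = 99.7030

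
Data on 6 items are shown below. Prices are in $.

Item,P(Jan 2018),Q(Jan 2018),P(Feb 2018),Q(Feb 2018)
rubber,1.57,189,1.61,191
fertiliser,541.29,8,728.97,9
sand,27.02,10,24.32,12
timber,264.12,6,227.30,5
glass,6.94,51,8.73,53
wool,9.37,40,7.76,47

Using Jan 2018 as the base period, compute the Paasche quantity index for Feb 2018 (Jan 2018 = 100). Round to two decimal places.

107.36

Paasche quantity index uses current-period prices as weights.
ΣP(Feb 2018)·Q(Feb 2018) = 1.61×191 + 728.97×9 + 24.32×12 + 227.30×5 + 8.73×53 + 7.76×47 = 307.51 + 6560.73 + 291.84 + 1136.5 + 462.69 + 364.72 = 9123.99
ΣP(Feb 2018)·Q(Jan 2018) = 1.61×189 + 728.97×8 + 24.32×10 + 227.30×6 + 8.73×51 + 7.76×40 = 304.29 + 5831.76 + 243.2 + 1363.8 + 445.23 + 310.4 = 8498.68
Index = 9123.99 / 8498.68 × 100 = 107.3577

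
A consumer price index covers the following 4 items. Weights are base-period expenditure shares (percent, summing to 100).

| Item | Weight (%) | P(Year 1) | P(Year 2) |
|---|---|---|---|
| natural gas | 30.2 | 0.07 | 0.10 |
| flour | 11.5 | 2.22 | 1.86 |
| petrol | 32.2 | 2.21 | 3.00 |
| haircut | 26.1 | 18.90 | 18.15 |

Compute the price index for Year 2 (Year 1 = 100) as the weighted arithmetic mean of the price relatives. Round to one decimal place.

natural gas: 30.2 × (0.10/0.07) = 30.2 × 1.428571 = 43.1429
flour: 11.5 × (1.86/2.22) = 11.5 × 0.837838 = 9.6351
petrol: 32.2 × (3.00/2.21) = 32.2 × 1.357466 = 43.7104
haircut: 26.1 × (18.15/18.90) = 26.1 × 0.960317 = 25.0643
Index = Σ wᵢ·(p₁ᵢ/p₀ᵢ) = 43.1429 + 9.6351 + 43.7104 + 25.0643 = 121.5527

121.6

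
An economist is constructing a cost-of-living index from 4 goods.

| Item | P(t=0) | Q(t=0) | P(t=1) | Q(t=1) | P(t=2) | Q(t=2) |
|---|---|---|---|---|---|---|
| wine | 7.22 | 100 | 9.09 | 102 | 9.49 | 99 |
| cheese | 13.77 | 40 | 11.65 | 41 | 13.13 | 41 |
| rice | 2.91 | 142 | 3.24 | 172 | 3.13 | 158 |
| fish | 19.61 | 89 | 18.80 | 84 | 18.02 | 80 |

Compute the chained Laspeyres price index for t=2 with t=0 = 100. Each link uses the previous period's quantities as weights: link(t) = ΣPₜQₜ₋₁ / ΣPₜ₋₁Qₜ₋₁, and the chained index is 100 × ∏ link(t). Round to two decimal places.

Link t=0→t=1:
ΣP(t=1)Q(t=0) = 9.09×100 + 11.65×40 + 3.24×142 + 18.80×89 = 909 + 466 + 460.08 + 1673.2 = 3508.28
ΣP(t=0)Q(t=0) = 7.22×100 + 13.77×40 + 2.91×142 + 19.61×89 = 722 + 550.8 + 413.22 + 1745.29 = 3431.31
link = 3508.28/3431.31 = 1.022432
Link t=1→t=2:
ΣP(t=2)Q(t=1) = 9.49×102 + 13.13×41 + 3.13×172 + 18.02×84 = 967.98 + 538.33 + 538.36 + 1513.68 = 3558.35
ΣP(t=1)Q(t=1) = 9.09×102 + 11.65×41 + 3.24×172 + 18.80×84 = 927.18 + 477.65 + 557.28 + 1579.2 = 3541.31
link = 3558.35/3541.31 = 1.004812
Chained index = 100 × 1.022432 × 1.004812 = 102.7351

102.74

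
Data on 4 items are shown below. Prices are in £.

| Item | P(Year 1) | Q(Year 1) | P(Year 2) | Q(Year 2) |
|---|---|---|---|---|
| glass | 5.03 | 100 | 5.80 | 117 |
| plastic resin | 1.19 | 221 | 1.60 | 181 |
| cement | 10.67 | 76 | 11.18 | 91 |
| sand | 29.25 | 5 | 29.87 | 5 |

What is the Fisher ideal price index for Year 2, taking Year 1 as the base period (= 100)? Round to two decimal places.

Laspeyres component (base-period weights):
ΣP(Year 2)Q(Year 1) = 5.80×100 + 1.60×221 + 11.18×76 + 29.87×5 = 580 + 353.6 + 849.68 + 149.35 = 1932.63
ΣP(Year 1)Q(Year 1) = 5.03×100 + 1.19×221 + 10.67×76 + 29.25×5 = 503 + 262.99 + 810.92 + 146.25 = 1723.16
L = 1932.63 / 1723.16 × 100 = 112.1562
Paasche component (current-period weights):
ΣP(Year 2)Q(Year 2) = 5.80×117 + 1.60×181 + 11.18×91 + 29.87×5 = 678.6 + 289.6 + 1017.38 + 149.35 = 2134.93
ΣP(Year 1)Q(Year 2) = 5.03×117 + 1.19×181 + 10.67×91 + 29.25×5 = 588.51 + 215.39 + 970.97 + 146.25 = 1921.12
P = 2134.93 / 1921.12 × 100 = 111.1294
Fisher = √(L × P) = √(112.1562 × 111.1294) = 111.6416

111.64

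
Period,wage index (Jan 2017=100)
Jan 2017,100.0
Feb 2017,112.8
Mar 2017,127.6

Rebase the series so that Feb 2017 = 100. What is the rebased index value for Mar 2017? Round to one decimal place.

Rebased(Mar 2017) = 127.6 / 112.8 × 100 = 113.1206

113.1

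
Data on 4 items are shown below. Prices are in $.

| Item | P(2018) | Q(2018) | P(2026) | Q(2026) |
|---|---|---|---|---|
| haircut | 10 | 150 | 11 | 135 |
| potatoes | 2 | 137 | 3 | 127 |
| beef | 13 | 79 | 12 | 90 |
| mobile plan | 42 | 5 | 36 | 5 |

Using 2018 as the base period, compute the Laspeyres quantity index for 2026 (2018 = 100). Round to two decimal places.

Laspeyres quantity index uses base-period prices as weights.
ΣP(2018)·Q(2026) = 10×135 + 2×127 + 13×90 + 42×5 = 1350 + 254 + 1170 + 210 = 2984
ΣP(2018)·Q(2018) = 10×150 + 2×137 + 13×79 + 42×5 = 1500 + 274 + 1027 + 210 = 3011
Index = 2984 / 3011 × 100 = 99.1033

99.10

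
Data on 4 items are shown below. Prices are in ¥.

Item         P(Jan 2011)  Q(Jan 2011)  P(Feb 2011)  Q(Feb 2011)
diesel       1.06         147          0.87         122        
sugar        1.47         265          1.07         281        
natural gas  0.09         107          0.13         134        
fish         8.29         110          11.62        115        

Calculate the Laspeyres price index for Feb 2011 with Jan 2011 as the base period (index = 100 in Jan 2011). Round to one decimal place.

116.1

Laspeyres price index uses base-period quantities as weights.
ΣP(Feb 2011)·Q(Jan 2011) = 0.87×147 + 1.07×265 + 0.13×107 + 11.62×110 = 127.89 + 283.55 + 13.91 + 1278.2 = 1703.55
ΣP(Jan 2011)·Q(Jan 2011) = 1.06×147 + 1.47×265 + 0.09×107 + 8.29×110 = 155.82 + 389.55 + 9.63 + 911.9 = 1466.9
Index = 1703.55 / 1466.9 × 100 = 116.1327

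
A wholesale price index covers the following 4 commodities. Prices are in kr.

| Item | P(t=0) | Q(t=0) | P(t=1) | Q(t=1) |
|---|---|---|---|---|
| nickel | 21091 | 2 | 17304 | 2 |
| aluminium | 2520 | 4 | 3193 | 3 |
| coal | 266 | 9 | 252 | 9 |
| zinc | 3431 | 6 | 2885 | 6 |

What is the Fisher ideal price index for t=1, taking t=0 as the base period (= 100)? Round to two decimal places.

Laspeyres component (base-period weights):
ΣP(t=1)Q(t=0) = 17304×2 + 3193×4 + 252×9 + 2885×6 = 34608 + 12772 + 2268 + 17310 = 66958
ΣP(t=0)Q(t=0) = 21091×2 + 2520×4 + 266×9 + 3431×6 = 42182 + 10080 + 2394 + 20586 = 75242
L = 66958 / 75242 × 100 = 88.9902
Paasche component (current-period weights):
ΣP(t=1)Q(t=1) = 17304×2 + 3193×3 + 252×9 + 2885×6 = 34608 + 9579 + 2268 + 17310 = 63765
ΣP(t=0)Q(t=1) = 21091×2 + 2520×3 + 266×9 + 3431×6 = 42182 + 7560 + 2394 + 20586 = 72722
P = 63765 / 72722 × 100 = 87.6832
Fisher = √(L × P) = √(88.9902 × 87.6832) = 88.3343

88.33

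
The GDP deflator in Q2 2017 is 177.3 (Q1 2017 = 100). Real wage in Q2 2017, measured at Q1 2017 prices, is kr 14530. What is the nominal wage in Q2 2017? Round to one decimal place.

Nominal = Real × (Index/100) = 14530 × (177.3/100)
        = 14530 × 1.773 = 25761.6900

25761.7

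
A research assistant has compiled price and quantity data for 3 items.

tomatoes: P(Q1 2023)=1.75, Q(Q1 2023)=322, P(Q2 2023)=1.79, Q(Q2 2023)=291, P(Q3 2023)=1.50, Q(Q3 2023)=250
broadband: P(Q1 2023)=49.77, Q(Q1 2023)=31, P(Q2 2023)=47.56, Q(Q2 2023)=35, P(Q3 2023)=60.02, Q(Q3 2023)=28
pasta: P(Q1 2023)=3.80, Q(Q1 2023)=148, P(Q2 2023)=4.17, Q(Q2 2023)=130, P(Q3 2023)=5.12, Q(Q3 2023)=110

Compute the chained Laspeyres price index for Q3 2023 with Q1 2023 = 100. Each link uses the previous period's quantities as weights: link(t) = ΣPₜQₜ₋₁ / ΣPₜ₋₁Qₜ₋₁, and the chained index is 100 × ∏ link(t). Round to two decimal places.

117.38

Link Q1 2023→Q2 2023:
ΣP(Q2 2023)Q(Q1 2023) = 1.79×322 + 47.56×31 + 4.17×148 = 576.38 + 1474.36 + 617.16 = 2667.9
ΣP(Q1 2023)Q(Q1 2023) = 1.75×322 + 49.77×31 + 3.80×148 = 563.5 + 1542.87 + 562.4 = 2668.77
link = 2667.9/2668.77 = 0.999674
Link Q2 2023→Q3 2023:
ΣP(Q3 2023)Q(Q2 2023) = 1.50×291 + 60.02×35 + 5.12×130 = 436.5 + 2100.7 + 665.6 = 3202.8
ΣP(Q2 2023)Q(Q2 2023) = 1.79×291 + 47.56×35 + 4.17×130 = 520.89 + 1664.6 + 542.1 = 2727.59
link = 3202.8/2727.59 = 1.174223
Chained index = 100 × 0.999674 × 1.174223 = 117.3841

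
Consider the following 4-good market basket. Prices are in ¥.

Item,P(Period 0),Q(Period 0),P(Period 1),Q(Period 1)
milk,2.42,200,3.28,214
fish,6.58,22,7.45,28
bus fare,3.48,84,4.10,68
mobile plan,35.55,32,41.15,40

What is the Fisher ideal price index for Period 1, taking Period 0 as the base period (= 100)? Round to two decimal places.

Laspeyres component (base-period weights):
ΣP(Period 1)Q(Period 0) = 3.28×200 + 7.45×22 + 4.10×84 + 41.15×32 = 656 + 163.9 + 344.4 + 1316.8 = 2481.1
ΣP(Period 0)Q(Period 0) = 2.42×200 + 6.58×22 + 3.48×84 + 35.55×32 = 484 + 144.76 + 292.32 + 1137.6 = 2058.68
L = 2481.1 / 2058.68 × 100 = 120.5190
Paasche component (current-period weights):
ΣP(Period 1)Q(Period 1) = 3.28×214 + 7.45×28 + 4.10×68 + 41.15×40 = 701.92 + 208.6 + 278.8 + 1646 = 2835.32
ΣP(Period 0)Q(Period 1) = 2.42×214 + 6.58×28 + 3.48×68 + 35.55×40 = 517.88 + 184.24 + 236.64 + 1422 = 2360.76
P = 2835.32 / 2360.76 × 100 = 120.1020
Fisher = √(L × P) = √(120.5190 × 120.1020) = 120.3103

120.31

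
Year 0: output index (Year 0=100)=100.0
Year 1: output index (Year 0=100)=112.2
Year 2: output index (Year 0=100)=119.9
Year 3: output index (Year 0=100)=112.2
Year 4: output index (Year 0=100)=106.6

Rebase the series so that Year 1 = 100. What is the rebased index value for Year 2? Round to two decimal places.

Rebased(Year 2) = 119.9 / 112.2 × 100 = 106.8627

106.86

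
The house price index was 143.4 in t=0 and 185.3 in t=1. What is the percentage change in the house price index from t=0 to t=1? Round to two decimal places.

Change = (185.3 − 143.4) / 143.4 × 100
       = 41.9 / 143.4 × 100 = 29.2190%

29.22%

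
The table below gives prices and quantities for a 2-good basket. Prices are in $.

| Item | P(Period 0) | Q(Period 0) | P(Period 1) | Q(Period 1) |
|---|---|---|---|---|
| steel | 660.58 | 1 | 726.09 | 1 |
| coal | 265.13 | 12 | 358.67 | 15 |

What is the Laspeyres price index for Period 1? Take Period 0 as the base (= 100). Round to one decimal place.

Laspeyres price index uses base-period quantities as weights.
ΣP(Period 1)·Q(Period 0) = 726.09×1 + 358.67×12 = 726.09 + 4304.04 = 5030.13
ΣP(Period 0)·Q(Period 0) = 660.58×1 + 265.13×12 = 660.58 + 3181.56 = 3842.14
Index = 5030.13 / 3842.14 × 100 = 130.9200

130.9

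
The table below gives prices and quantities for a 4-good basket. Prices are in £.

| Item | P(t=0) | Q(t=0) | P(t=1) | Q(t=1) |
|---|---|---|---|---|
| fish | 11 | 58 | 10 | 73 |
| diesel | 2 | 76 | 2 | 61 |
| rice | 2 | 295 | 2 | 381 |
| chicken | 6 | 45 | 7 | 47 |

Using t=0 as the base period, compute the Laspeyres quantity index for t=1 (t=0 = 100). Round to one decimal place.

119.3

Laspeyres quantity index uses base-period prices as weights.
ΣP(t=0)·Q(t=1) = 11×73 + 2×61 + 2×381 + 6×47 = 803 + 122 + 762 + 282 = 1969
ΣP(t=0)·Q(t=0) = 11×58 + 2×76 + 2×295 + 6×45 = 638 + 152 + 590 + 270 = 1650
Index = 1969 / 1650 × 100 = 119.3333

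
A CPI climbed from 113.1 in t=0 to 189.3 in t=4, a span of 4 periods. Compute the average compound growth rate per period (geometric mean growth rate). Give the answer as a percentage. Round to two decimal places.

Growth factor = (189.3/113.1)^(1/4) = (1.673740)^(1/4) = 1.137423
Growth rate = 1.137423 − 1 = 0.137423 = 13.7423%

13.74%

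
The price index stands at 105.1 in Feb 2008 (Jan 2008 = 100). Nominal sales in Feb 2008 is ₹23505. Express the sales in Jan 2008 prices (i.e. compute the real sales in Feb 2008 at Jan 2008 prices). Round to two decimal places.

Real = Nominal ÷ (Index/100) = 23505 ÷ (105.1/100)
     = 23505 ÷ 1.051 = 22364.4148

22364.41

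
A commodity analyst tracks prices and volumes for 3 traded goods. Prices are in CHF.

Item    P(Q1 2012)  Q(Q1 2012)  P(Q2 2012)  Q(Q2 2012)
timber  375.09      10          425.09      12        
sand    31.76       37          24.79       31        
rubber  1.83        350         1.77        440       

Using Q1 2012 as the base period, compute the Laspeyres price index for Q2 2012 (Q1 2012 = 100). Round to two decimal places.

103.97

Laspeyres price index uses base-period quantities as weights.
ΣP(Q2 2012)·Q(Q1 2012) = 425.09×10 + 24.79×37 + 1.77×350 = 4250.9 + 917.23 + 619.5 = 5787.63
ΣP(Q1 2012)·Q(Q1 2012) = 375.09×10 + 31.76×37 + 1.83×350 = 3750.9 + 1175.12 + 640.5 = 5566.52
Index = 5787.63 / 5566.52 × 100 = 103.9721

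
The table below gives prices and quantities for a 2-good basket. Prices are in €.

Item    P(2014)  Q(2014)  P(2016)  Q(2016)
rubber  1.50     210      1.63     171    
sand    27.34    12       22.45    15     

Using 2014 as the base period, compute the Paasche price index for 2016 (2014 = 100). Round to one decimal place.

92.3

Paasche price index uses current-period quantities as weights.
ΣP(2016)·Q(2016) = 1.63×171 + 22.45×15 = 278.73 + 336.75 = 615.48
ΣP(2014)·Q(2016) = 1.50×171 + 27.34×15 = 256.5 + 410.1 = 666.6
Index = 615.48 / 666.6 × 100 = 92.3312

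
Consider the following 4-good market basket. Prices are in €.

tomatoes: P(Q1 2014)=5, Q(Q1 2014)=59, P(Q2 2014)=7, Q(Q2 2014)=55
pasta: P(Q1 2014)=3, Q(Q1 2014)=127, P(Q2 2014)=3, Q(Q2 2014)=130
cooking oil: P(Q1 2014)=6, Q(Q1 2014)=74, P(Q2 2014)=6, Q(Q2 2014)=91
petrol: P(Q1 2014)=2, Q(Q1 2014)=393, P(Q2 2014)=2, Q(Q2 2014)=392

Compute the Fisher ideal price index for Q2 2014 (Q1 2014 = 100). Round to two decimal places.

105.85

Laspeyres component (base-period weights):
ΣP(Q2 2014)Q(Q1 2014) = 7×59 + 3×127 + 6×74 + 2×393 = 413 + 381 + 444 + 786 = 2024
ΣP(Q1 2014)Q(Q1 2014) = 5×59 + 3×127 + 6×74 + 2×393 = 295 + 381 + 444 + 786 = 1906
L = 2024 / 1906 × 100 = 106.1910
Paasche component (current-period weights):
ΣP(Q2 2014)Q(Q2 2014) = 7×55 + 3×130 + 6×91 + 2×392 = 385 + 390 + 546 + 784 = 2105
ΣP(Q1 2014)Q(Q2 2014) = 5×55 + 3×130 + 6×91 + 2×392 = 275 + 390 + 546 + 784 = 1995
P = 2105 / 1995 × 100 = 105.5138
Fisher = √(L × P) = √(106.1910 × 105.5138) = 105.8518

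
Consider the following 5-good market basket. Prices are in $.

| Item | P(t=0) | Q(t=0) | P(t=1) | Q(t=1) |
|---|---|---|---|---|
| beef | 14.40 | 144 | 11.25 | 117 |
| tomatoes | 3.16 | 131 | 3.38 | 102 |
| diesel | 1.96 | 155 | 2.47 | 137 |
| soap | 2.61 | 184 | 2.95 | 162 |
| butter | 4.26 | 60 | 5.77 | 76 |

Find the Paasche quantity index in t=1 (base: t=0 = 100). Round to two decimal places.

Paasche quantity index uses current-period prices as weights.
ΣP(t=1)·Q(t=1) = 11.25×117 + 3.38×102 + 2.47×137 + 2.95×162 + 5.77×76 = 1316.25 + 344.76 + 338.39 + 477.9 + 438.52 = 2915.82
ΣP(t=1)·Q(t=0) = 11.25×144 + 3.38×131 + 2.47×155 + 2.95×184 + 5.77×60 = 1620 + 442.78 + 382.85 + 542.8 + 346.2 = 3334.63
Index = 2915.82 / 3334.63 × 100 = 87.4406

87.44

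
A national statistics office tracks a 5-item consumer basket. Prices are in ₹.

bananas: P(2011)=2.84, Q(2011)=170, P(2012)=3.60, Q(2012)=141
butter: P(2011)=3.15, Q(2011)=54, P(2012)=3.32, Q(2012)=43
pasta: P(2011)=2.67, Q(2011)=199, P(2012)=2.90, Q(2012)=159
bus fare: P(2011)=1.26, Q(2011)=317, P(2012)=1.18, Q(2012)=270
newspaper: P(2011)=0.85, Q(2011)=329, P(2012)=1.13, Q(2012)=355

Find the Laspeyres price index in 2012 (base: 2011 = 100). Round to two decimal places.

Laspeyres price index uses base-period quantities as weights.
ΣP(2012)·Q(2011) = 3.60×170 + 3.32×54 + 2.90×199 + 1.18×317 + 1.13×329 = 612 + 179.28 + 577.1 + 374.06 + 371.77 = 2114.21
ΣP(2011)·Q(2011) = 2.84×170 + 3.15×54 + 2.67×199 + 1.26×317 + 0.85×329 = 482.8 + 170.1 + 531.33 + 399.42 + 279.65 = 1863.3
Index = 2114.21 / 1863.3 × 100 = 113.4659

113.47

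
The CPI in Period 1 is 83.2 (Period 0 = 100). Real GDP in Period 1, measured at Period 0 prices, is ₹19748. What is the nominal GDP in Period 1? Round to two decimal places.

16430.34

Nominal = Real × (Index/100) = 19748 × (83.2/100)
        = 19748 × 0.832 = 16430.3360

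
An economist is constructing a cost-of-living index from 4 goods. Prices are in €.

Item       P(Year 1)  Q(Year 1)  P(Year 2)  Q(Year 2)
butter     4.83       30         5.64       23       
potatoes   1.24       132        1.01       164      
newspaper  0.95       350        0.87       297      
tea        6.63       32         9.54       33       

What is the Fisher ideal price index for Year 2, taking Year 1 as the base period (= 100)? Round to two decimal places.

Laspeyres component (base-period weights):
ΣP(Year 2)Q(Year 1) = 5.64×30 + 1.01×132 + 0.87×350 + 9.54×32 = 169.2 + 133.32 + 304.5 + 305.28 = 912.3
ΣP(Year 1)Q(Year 1) = 4.83×30 + 1.24×132 + 0.95×350 + 6.63×32 = 144.9 + 163.68 + 332.5 + 212.16 = 853.24
L = 912.3 / 853.24 × 100 = 106.9219
Paasche component (current-period weights):
ΣP(Year 2)Q(Year 2) = 5.64×23 + 1.01×164 + 0.87×297 + 9.54×33 = 129.72 + 165.64 + 258.39 + 314.82 = 868.57
ΣP(Year 1)Q(Year 2) = 4.83×23 + 1.24×164 + 0.95×297 + 6.63×33 = 111.09 + 203.36 + 282.15 + 218.79 = 815.39
P = 868.57 / 815.39 × 100 = 106.5220
Fisher = √(L × P) = √(106.9219 × 106.5220) = 106.7218

106.72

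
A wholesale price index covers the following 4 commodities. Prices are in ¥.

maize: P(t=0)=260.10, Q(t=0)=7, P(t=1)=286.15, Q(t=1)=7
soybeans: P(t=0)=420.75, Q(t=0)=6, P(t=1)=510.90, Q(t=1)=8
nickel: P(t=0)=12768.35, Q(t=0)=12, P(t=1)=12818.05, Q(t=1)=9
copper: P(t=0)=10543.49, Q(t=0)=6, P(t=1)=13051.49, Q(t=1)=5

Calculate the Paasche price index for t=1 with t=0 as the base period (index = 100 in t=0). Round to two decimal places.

108.04

Paasche price index uses current-period quantities as weights.
ΣP(t=1)·Q(t=1) = 286.15×7 + 510.90×8 + 12818.05×9 + 13051.49×5 = 2003.05 + 4087.2 + 115362.45 + 65257.45 = 186710.15
ΣP(t=0)·Q(t=1) = 260.10×7 + 420.75×8 + 12768.35×9 + 10543.49×5 = 1820.7 + 3366 + 114915.15 + 52717.45 = 172819.3
Index = 186710.15 / 172819.3 × 100 = 108.0378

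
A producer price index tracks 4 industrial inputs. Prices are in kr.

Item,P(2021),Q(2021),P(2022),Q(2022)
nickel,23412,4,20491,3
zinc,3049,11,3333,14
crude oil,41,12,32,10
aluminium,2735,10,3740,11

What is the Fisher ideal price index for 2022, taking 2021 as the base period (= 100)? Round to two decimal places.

102.59

Laspeyres component (base-period weights):
ΣP(2022)Q(2021) = 20491×4 + 3333×11 + 32×12 + 3740×10 = 81964 + 36663 + 384 + 37400 = 156411
ΣP(2021)Q(2021) = 23412×4 + 3049×11 + 41×12 + 2735×10 = 93648 + 33539 + 492 + 27350 = 155029
L = 156411 / 155029 × 100 = 100.8914
Paasche component (current-period weights):
ΣP(2022)Q(2022) = 20491×3 + 3333×14 + 32×10 + 3740×11 = 61473 + 46662 + 320 + 41140 = 149595
ΣP(2021)Q(2022) = 23412×3 + 3049×14 + 41×10 + 2735×11 = 70236 + 42686 + 410 + 30085 = 143417
P = 149595 / 143417 × 100 = 104.3077
Fisher = √(L × P) = √(100.8914 × 104.3077) = 102.5854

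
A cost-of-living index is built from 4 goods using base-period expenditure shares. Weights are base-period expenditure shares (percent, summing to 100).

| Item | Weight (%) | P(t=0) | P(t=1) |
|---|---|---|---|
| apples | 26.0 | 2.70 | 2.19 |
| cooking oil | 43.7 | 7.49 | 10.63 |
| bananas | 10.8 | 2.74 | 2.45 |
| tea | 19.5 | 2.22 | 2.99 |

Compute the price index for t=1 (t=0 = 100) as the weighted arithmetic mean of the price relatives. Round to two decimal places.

119.03

apples: 26.0 × (2.19/2.70) = 26.0 × 0.811111 = 21.0889
cooking oil: 43.7 × (10.63/7.49) = 43.7 × 1.419226 = 62.0202
bananas: 10.8 × (2.45/2.74) = 10.8 × 0.894161 = 9.6569
tea: 19.5 × (2.99/2.22) = 19.5 × 1.346847 = 26.2635
Index = Σ wᵢ·(p₁ᵢ/p₀ᵢ) = 21.0889 + 62.0202 + 9.6569 + 26.2635 = 119.0295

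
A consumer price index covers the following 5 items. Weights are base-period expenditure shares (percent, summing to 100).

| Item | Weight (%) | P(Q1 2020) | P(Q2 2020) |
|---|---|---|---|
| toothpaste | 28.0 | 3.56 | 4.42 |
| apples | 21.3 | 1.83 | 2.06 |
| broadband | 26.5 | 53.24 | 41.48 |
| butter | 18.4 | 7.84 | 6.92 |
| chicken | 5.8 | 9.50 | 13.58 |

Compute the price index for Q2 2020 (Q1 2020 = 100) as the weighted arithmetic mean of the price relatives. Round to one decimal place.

toothpaste: 28.0 × (4.42/3.56) = 28.0 × 1.241573 = 34.7640
apples: 21.3 × (2.06/1.83) = 21.3 × 1.125683 = 23.9770
broadband: 26.5 × (41.48/53.24) = 26.5 × 0.779113 = 20.6465
butter: 18.4 × (6.92/7.84) = 18.4 × 0.882653 = 16.2408
chicken: 5.8 × (13.58/9.50) = 5.8 × 1.429474 = 8.2909
Index = Σ wᵢ·(p₁ᵢ/p₀ᵢ) = 34.7640 + 23.9770 + 20.6465 + 16.2408 + 8.2909 = 103.9194

103.9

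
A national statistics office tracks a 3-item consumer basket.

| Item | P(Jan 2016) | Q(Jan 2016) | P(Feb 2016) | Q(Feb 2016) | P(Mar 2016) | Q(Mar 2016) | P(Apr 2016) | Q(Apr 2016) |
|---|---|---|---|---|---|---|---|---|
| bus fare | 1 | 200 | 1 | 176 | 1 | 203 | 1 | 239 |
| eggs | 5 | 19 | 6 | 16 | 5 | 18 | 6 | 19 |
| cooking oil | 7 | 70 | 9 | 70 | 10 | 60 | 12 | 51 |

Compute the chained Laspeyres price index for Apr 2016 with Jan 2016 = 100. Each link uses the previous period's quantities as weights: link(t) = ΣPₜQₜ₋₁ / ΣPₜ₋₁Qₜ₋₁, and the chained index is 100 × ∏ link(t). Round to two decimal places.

147.15

Link Jan 2016→Feb 2016:
ΣP(Feb 2016)Q(Jan 2016) = 1×200 + 6×19 + 9×70 = 200 + 114 + 630 = 944
ΣP(Jan 2016)Q(Jan 2016) = 1×200 + 5×19 + 7×70 = 200 + 95 + 490 = 785
link = 944/785 = 1.202548
Link Feb 2016→Mar 2016:
ΣP(Mar 2016)Q(Feb 2016) = 1×176 + 5×16 + 10×70 = 176 + 80 + 700 = 956
ΣP(Feb 2016)Q(Feb 2016) = 1×176 + 6×16 + 9×70 = 176 + 96 + 630 = 902
link = 956/902 = 1.059867
Link Mar 2016→Apr 2016:
ΣP(Apr 2016)Q(Mar 2016) = 1×203 + 6×18 + 12×60 = 203 + 108 + 720 = 1031
ΣP(Mar 2016)Q(Mar 2016) = 1×203 + 5×18 + 10×60 = 203 + 90 + 600 = 893
link = 1031/893 = 1.154535
Chained index = 100 × 1.202548 × 1.059867 × 1.154535 = 147.1502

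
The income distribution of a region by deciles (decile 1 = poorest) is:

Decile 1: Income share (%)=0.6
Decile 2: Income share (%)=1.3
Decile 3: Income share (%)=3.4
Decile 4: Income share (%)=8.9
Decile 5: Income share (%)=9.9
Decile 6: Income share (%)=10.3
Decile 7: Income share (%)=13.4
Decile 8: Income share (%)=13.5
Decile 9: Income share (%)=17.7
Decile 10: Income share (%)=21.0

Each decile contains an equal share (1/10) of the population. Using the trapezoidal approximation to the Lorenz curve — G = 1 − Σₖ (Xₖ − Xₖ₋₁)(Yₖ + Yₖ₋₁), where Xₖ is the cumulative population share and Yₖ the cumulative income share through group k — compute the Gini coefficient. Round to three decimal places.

0.363

Cumulative income shares Yₖ: 0.0060, 0.0190, 0.0530, 0.1420, 0.2410, 0.3440, 0.4780, 0.6130, 0.7900, 1.0000
Σ (Xₖ−Xₖ₋₁)(Yₖ+Yₖ₋₁) = (1/10)(0.0060+0.0000) + (1/10)(0.0190+0.0060) + (1/10)(0.0530+0.0190) + (1/10)(0.1420+0.0530) + (1/10)(0.2410+0.1420) + (1/10)(0.3440+0.2410) + (1/10)(0.4780+0.3440) + (1/10)(0.6130+0.4780) + (1/10)(0.7900+0.6130) + (1/10)(1.0000+0.7900)
  = 0.0006 + 0.0025 + 0.0072 + 0.0195 + 0.0383 + 0.0585 + 0.0822 + 0.1091 + 0.1403 + 0.1790 = 0.6372
G = 1 − 0.6372 = 0.3628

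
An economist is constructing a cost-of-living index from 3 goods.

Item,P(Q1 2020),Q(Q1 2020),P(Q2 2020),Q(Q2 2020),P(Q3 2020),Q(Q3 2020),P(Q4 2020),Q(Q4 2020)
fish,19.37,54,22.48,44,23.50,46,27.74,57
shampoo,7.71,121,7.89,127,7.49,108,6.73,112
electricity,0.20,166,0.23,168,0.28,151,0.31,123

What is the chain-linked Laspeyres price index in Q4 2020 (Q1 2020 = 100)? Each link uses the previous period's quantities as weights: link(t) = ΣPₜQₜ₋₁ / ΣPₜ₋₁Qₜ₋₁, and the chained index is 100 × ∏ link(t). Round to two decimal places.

Link Q1 2020→Q2 2020:
ΣP(Q2 2020)Q(Q1 2020) = 22.48×54 + 7.89×121 + 0.23×166 = 1213.92 + 954.69 + 38.18 = 2206.79
ΣP(Q1 2020)Q(Q1 2020) = 19.37×54 + 7.71×121 + 0.20×166 = 1045.98 + 932.91 + 33.2 = 2012.09
link = 2206.79/2012.09 = 1.096765
Link Q2 2020→Q3 2020:
ΣP(Q3 2020)Q(Q2 2020) = 23.50×44 + 7.49×127 + 0.28×168 = 1034 + 951.23 + 47.04 = 2032.27
ΣP(Q2 2020)Q(Q2 2020) = 22.48×44 + 7.89×127 + 0.23×168 = 989.12 + 1002.03 + 38.64 = 2029.79
link = 2032.27/2029.79 = 1.001222
Link Q3 2020→Q4 2020:
ΣP(Q4 2020)Q(Q3 2020) = 27.74×46 + 6.73×108 + 0.31×151 = 1276.04 + 726.84 + 46.81 = 2049.69
ΣP(Q3 2020)Q(Q3 2020) = 23.50×46 + 7.49×108 + 0.28×151 = 1081 + 808.92 + 42.28 = 1932.2
link = 2049.69/1932.2 = 1.060806
Chained index = 100 × 1.096765 × 1.001222 × 1.060806 = 116.4877

116.49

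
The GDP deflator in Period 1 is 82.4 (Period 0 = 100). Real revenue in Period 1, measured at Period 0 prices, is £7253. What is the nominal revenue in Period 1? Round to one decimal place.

Nominal = Real × (Index/100) = 7253 × (82.4/100)
        = 7253 × 0.824 = 5976.4720

5976.5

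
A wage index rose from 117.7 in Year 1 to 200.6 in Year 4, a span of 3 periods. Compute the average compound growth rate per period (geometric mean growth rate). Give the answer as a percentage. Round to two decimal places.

Growth factor = (200.6/117.7)^(1/3) = (1.704333)^(1/3) = 1.194496
Growth rate = 1.194496 − 1 = 0.194496 = 19.4496%

19.45%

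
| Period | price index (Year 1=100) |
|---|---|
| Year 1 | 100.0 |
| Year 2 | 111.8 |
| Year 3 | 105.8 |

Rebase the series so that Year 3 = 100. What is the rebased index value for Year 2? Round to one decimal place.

Rebased(Year 2) = 111.8 / 105.8 × 100 = 105.6711

105.7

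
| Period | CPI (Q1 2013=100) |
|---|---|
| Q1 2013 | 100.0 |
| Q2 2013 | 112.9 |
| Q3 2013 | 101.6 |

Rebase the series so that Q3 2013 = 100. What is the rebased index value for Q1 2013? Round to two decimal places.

Rebased(Q1 2013) = 100.0 / 101.6 × 100 = 98.4252

98.43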